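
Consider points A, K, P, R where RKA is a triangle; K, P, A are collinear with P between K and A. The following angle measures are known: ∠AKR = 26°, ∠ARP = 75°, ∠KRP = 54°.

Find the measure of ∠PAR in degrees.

∠PAR = 25°

1. ∠PKR = 26°  [P on ray KA]
2. ∠KPR = 100°  [△RKP]
3. ∠APR = 80°  [linear pair at P on KA]
4. ∠PAR = 25°  [△RPA]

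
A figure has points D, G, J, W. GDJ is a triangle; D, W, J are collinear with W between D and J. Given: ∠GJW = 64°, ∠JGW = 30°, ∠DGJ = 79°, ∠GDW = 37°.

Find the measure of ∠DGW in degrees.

∠DGW = 49°

1. ∠GWJ = 86°  [△GWJ]
2. ∠DWG = 94°  [linear pair at W on DJ]
3. ∠DGW = 49°  [△GDW]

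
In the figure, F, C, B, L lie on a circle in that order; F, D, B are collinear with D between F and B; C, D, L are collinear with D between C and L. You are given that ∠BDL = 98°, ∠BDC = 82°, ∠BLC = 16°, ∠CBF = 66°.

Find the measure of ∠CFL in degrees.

∠CFL = 48°

1. ∠BCL = 32°  [△CDB]
2. ∠CBL = 132°  [△CBL]
3. ∠CFL = 48°  [cyclic FCBL, opposite ∠F+∠B]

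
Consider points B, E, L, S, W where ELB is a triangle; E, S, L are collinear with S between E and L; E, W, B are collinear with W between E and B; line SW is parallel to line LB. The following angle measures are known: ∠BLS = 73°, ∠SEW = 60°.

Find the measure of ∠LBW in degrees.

1. ∠BLE = 73°  [S on ray LE]
2. ∠BEL = 60°  [S on EL, W on EB]
3. ∠EBL = 47°  [△ELB]
4. ∠LBW = 47°  [W on ray BE]

∠LBW = 47°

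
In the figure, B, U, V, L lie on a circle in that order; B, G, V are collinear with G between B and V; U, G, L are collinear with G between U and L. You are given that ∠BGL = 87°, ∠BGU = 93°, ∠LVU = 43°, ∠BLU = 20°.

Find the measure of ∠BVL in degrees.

∠BVL = 23°

1. ∠LBU = 137°  [cyclic BUVL, opposite ∠B+∠V]
2. ∠BUL = 23°  [△BUL]
3. ∠BVL = 23°  [same arc BL]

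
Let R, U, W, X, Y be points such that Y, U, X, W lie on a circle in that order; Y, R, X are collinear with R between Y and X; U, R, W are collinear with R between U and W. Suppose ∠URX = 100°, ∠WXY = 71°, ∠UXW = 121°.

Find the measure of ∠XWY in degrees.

∠XWY = 79°

1. ∠WRY = 100°  [vertical angles at R]
2. ∠WUY = 71°  [same arc YW]
3. ∠UYW = 59°  [cyclic YUXW, opposite ∠Y+∠X]
4. ∠UWY = 50°  [△YUW]
5. ∠WYX = 30°  [△YRW]
6. ∠XWY = 79°  [△YXW]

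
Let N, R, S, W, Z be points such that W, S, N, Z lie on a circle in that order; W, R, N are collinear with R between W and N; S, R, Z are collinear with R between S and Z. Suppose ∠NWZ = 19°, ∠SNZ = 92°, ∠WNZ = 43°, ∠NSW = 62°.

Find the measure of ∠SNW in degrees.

1. ∠SWZ = 88°  [cyclic WSNZ, opposite ∠W+∠N]
2. ∠WSZ = 43°  [same arc WZ]
3. ∠SZW = 49°  [△WSZ]
4. ∠SNW = 49°  [same arc WS]

∠SNW = 49°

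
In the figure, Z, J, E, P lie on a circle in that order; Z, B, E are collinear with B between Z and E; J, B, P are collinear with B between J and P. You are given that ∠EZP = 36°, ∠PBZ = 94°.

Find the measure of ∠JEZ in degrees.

1. ∠EJP = 36°  [same arc EP]
2. ∠EBJ = 94°  [vertical angles at B]
3. ∠JEZ = 50°  [△JBE]

∠JEZ = 50°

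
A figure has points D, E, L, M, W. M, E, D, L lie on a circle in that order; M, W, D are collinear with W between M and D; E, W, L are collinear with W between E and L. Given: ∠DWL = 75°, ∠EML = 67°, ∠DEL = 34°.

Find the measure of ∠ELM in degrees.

1. ∠LWM = 105°  [linear pair at W on MD]
2. ∠DML = 34°  [same arc DL]
3. ∠ELM = 41°  [△MWL]

∠ELM = 41°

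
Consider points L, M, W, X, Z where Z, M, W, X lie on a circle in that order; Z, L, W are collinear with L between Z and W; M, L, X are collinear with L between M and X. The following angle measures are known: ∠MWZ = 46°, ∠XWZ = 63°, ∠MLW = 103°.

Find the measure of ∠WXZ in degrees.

1. ∠MXZ = 46°  [same arc ZM]
2. ∠XLZ = 103°  [vertical angles at L]
3. ∠WZX = 31°  [△ZLX]
4. ∠WXZ = 86°  [△ZWX]

∠WXZ = 86°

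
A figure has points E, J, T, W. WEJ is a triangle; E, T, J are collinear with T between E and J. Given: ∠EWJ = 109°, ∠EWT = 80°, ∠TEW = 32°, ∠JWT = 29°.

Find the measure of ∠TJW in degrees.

∠TJW = 39°

1. ∠ETW = 68°  [△WET]
2. ∠JTW = 112°  [linear pair at T on EJ]
3. ∠TJW = 39°  [△WTJ]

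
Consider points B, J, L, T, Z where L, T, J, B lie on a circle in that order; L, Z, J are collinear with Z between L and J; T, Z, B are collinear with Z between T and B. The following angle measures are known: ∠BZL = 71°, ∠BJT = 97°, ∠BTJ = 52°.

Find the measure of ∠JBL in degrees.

1. ∠BZJ = 109°  [linear pair at Z on LJ]
2. ∠JBT = 31°  [△TJB]
3. ∠BLJ = 52°  [same arc JB]
4. ∠BJL = 40°  [△JZB]
5. ∠JBL = 88°  [△LJB]

∠JBL = 88°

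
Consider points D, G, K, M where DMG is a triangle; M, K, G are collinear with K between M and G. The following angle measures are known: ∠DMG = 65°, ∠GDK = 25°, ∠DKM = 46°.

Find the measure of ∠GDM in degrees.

1. ∠DKG = 134°  [linear pair at K on MG]
2. ∠DGK = 21°  [△DKG]
3. ∠DGM = 21°  [K on ray GM]
4. ∠GDM = 94°  [△DMG]

∠GDM = 94°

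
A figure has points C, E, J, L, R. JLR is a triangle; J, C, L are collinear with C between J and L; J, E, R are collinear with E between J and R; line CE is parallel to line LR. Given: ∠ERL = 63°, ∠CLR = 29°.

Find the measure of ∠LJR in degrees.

∠LJR = 88°

1. ∠JRL = 63°  [E on ray RJ]
2. ∠JLR = 29°  [C on ray LJ]
3. ∠LJR = 88°  [△JLR]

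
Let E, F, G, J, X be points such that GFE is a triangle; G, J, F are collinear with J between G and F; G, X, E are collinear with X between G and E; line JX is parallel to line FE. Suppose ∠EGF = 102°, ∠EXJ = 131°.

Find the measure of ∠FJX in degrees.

1. ∠JGX = 102°  [J on GF, X on GE]
2. ∠GXJ = 49°  [linear pair at X on GE]
3. ∠GJX = 29°  [△GJX]
4. ∠FJX = 151°  [linear pair at J on GF]

∠FJX = 151°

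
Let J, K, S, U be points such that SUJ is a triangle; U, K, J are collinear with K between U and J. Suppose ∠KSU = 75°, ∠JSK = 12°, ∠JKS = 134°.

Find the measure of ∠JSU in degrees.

∠JSU = 87°

1. ∠KJS = 34°  [△SKJ]
2. ∠SKU = 46°  [linear pair at K on UJ]
3. ∠SJU = 34°  [K on ray JU]
4. ∠KUS = 59°  [△SUK]
5. ∠JUS = 59°  [K on ray UJ]
6. ∠JSU = 87°  [△SUJ]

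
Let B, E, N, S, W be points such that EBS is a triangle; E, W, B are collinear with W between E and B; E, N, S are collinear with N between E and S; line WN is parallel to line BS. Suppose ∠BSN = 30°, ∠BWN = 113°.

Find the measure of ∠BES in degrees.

∠BES = 83°

1. ∠BSE = 30°  [N on ray SE]
2. ∠EWN = 67°  [linear pair at W on EB]
3. ∠ENW = 30°  [WN∥BS, corresponding at N]
4. ∠NEW = 83°  [△EWN]
5. ∠BES = 83°  [W on EB, N on ES]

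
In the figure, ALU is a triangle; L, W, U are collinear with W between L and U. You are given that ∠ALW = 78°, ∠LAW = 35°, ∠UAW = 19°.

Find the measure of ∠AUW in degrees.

1. ∠AWL = 67°  [△ALW]
2. ∠AWU = 113°  [linear pair at W on LU]
3. ∠AUW = 48°  [△AWU]

∠AUW = 48°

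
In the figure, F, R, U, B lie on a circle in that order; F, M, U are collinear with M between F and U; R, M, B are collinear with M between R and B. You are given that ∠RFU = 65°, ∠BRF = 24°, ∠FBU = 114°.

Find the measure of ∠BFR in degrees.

1. ∠FRU = 66°  [cyclic FRUB, opposite ∠R+∠B]
2. ∠FUR = 49°  [△FRU]
3. ∠FBR = 49°  [same arc FR]
4. ∠BFR = 107°  [△FRB]

∠BFR = 107°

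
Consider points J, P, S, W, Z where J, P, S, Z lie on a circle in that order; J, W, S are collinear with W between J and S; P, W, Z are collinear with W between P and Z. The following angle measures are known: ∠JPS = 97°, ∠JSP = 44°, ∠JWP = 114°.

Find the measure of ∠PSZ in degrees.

1. ∠PJS = 39°  [△JPS]
2. ∠PWS = 66°  [linear pair at W on JS]
3. ∠PZS = 39°  [same arc PS]
4. ∠SPZ = 70°  [△PWS]
5. ∠PSZ = 71°  [△PSZ]

∠PSZ = 71°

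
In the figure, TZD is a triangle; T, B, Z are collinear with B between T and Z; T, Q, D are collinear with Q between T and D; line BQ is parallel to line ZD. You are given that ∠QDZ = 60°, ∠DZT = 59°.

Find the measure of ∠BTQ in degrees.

1. ∠TDZ = 60°  [Q on ray DT]
2. ∠DTZ = 61°  [△TZD]
3. ∠BTQ = 61°  [B on TZ, Q on TD]

∠BTQ = 61°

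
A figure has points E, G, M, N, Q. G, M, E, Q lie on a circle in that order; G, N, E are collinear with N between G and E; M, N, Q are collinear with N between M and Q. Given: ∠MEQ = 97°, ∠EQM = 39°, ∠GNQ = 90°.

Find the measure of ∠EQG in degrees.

∠EQG = 85°

1. ∠EMQ = 44°  [△MEQ]
2. ∠ENQ = 90°  [linear pair at N on GE]
3. ∠EGQ = 44°  [same arc EQ]
4. ∠GEQ = 51°  [△ENQ]
5. ∠EQG = 85°  [△GEQ]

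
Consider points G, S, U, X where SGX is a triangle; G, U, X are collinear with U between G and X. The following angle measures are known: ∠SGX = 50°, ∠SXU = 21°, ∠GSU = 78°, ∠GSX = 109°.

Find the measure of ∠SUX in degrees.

1. ∠SGU = 50°  [U on ray GX]
2. ∠GUS = 52°  [△SGU]
3. ∠SUX = 128°  [linear pair at U on GX]

∠SUX = 128°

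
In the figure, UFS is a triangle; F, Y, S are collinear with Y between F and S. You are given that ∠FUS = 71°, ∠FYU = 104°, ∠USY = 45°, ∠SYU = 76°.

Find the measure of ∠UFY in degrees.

∠UFY = 64°

1. ∠FSU = 45°  [Y on ray SF]
2. ∠SFU = 64°  [△UFS]
3. ∠UFY = 64°  [Y on ray FS]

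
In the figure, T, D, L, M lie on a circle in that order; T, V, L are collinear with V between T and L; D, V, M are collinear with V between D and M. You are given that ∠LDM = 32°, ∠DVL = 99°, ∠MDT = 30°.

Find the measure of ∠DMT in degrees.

∠DMT = 49°

1. ∠LTM = 32°  [same arc LM]
2. ∠MVT = 99°  [vertical angles at V]
3. ∠DMT = 49°  [△TVM]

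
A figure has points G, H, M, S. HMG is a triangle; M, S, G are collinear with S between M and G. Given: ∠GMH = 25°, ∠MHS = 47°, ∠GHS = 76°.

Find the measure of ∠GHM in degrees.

1. ∠HMS = 25°  [S on ray MG]
2. ∠HSM = 108°  [△HMS]
3. ∠GSH = 72°  [linear pair at S on MG]
4. ∠HGS = 32°  [△HSG]
5. ∠HGM = 32°  [S on ray GM]
6. ∠GHM = 123°  [△HMG]

∠GHM = 123°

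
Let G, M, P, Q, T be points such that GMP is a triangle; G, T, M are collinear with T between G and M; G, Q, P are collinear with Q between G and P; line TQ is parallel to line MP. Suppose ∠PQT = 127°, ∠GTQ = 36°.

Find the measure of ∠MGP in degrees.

∠MGP = 91°

1. ∠GQT = 53°  [linear pair at Q on GP]
2. ∠QGT = 91°  [△GTQ]
3. ∠MGP = 91°  [T on GM, Q on GP]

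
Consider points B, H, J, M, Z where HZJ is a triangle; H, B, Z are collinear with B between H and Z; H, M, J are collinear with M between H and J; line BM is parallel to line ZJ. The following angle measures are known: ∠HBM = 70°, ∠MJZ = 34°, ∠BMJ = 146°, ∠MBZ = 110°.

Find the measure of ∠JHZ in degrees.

1. ∠HZJ = 70°  [BM∥ZJ, corresponding at B]
2. ∠HJZ = 34°  [M on ray JH]
3. ∠JHZ = 76°  [△HZJ]

∠JHZ = 76°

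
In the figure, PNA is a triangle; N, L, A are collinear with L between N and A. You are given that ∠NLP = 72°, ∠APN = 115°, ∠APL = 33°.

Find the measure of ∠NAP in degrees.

1. ∠ALP = 108°  [linear pair at L on NA]
2. ∠LAP = 39°  [△PLA]
3. ∠NAP = 39°  [L on ray AN]

∠NAP = 39°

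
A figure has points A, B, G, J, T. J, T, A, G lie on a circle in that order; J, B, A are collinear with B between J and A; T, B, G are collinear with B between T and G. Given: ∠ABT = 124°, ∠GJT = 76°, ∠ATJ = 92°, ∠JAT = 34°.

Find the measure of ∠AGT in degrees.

∠AGT = 54°

1. ∠ATG = 22°  [△TBA]
2. ∠GAT = 104°  [cyclic JTAG, opposite ∠J+∠A]
3. ∠AGT = 54°  [△TAG]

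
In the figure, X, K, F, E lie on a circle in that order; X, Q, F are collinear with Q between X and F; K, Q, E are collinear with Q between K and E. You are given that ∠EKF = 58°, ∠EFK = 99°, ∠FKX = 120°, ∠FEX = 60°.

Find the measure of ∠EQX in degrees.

∠EQX = 85°

1. ∠EXF = 58°  [same arc FE]
2. ∠FEK = 23°  [△KFE]
3. ∠EFX = 62°  [△XFE]
4. ∠EQF = 95°  [△FQE]
5. ∠EQX = 85°  [linear pair at Q on XF]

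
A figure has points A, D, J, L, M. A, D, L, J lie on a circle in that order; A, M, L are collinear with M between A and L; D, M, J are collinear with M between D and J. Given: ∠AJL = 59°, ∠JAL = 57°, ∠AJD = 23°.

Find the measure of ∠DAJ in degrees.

1. ∠ALJ = 64°  [△ALJ]
2. ∠ADJ = 64°  [same arc AJ]
3. ∠DAJ = 93°  [△ADJ]

∠DAJ = 93°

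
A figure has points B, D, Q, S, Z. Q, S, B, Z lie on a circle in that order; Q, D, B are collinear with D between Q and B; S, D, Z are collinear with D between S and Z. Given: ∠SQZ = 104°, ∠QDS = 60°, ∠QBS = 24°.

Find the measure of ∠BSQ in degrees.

1. ∠SBZ = 76°  [cyclic QSBZ, opposite ∠Q+∠B]
2. ∠BDS = 120°  [linear pair at D on QB]
3. ∠BSZ = 36°  [△SDB]
4. ∠BZS = 68°  [△SBZ]
5. ∠BQS = 68°  [same arc SB]
6. ∠BSQ = 88°  [△QSB]

∠BSQ = 88°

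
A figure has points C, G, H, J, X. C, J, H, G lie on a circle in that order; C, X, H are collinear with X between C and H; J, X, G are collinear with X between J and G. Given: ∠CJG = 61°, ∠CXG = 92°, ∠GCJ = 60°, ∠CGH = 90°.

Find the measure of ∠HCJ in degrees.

1. ∠CGJ = 59°  [△CJG]
2. ∠CJH = 90°  [cyclic CJHG, opposite ∠J+∠G]
3. ∠CHJ = 59°  [same arc CJ]
4. ∠HCJ = 31°  [△CJH]

∠HCJ = 31°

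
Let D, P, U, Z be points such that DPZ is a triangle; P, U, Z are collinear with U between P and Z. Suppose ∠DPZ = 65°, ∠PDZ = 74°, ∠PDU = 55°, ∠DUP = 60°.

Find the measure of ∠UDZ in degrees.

∠UDZ = 19°

1. ∠DZP = 41°  [△DPZ]
2. ∠DUZ = 120°  [linear pair at U on PZ]
3. ∠DZU = 41°  [U on ray ZP]
4. ∠UDZ = 19°  [△DUZ]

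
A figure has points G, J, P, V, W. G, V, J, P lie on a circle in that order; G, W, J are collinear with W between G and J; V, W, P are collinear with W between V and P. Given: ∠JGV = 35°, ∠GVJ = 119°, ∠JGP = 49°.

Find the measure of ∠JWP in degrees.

1. ∠JPV = 35°  [same arc VJ]
2. ∠GPJ = 61°  [cyclic GVJP, opposite ∠V+∠P]
3. ∠GJP = 70°  [△GJP]
4. ∠JWP = 75°  [△JWP]

∠JWP = 75°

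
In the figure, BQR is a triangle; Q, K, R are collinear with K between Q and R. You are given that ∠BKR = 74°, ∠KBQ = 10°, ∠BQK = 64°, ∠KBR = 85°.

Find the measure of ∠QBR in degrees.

1. ∠BRK = 21°  [△BKR]
2. ∠BQR = 64°  [K on ray QR]
3. ∠BRQ = 21°  [K on ray RQ]
4. ∠QBR = 95°  [△BQR]

∠QBR = 95°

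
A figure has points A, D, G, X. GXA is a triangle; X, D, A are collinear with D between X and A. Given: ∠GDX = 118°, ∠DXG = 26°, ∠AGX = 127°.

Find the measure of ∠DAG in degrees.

1. ∠AXG = 26°  [D on ray XA]
2. ∠GAX = 27°  [△GXA]
3. ∠DAG = 27°  [D on ray AX]

∠DAG = 27°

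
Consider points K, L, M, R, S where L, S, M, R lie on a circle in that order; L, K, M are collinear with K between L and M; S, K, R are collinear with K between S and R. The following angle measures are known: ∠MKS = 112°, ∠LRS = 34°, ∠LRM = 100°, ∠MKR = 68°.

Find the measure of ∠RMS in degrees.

1. ∠LKR = 112°  [vertical angles at K]
2. ∠LMS = 34°  [same arc LS]
3. ∠MLR = 34°  [△LKR]
4. ∠LMR = 46°  [△LMR]
5. ∠MRS = 66°  [△MKR]
6. ∠MSR = 34°  [△SKM]
7. ∠RMS = 80°  [△SMR]

∠RMS = 80°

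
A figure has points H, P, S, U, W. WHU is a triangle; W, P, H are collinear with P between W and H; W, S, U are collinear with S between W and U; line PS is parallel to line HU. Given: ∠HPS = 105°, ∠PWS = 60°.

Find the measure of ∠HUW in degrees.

∠HUW = 45°

1. ∠SPW = 75°  [linear pair at P on WH]
2. ∠PSW = 45°  [△WPS]
3. ∠HUW = 45°  [PS∥HU, corresponding at S]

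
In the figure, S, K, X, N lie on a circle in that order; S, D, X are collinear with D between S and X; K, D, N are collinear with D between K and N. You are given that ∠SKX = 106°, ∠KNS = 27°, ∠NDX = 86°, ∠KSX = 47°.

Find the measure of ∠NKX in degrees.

1. ∠KXS = 27°  [△SKX]
2. ∠KDS = 86°  [vertical angles at D]
3. ∠KDX = 94°  [linear pair at D on SX]
4. ∠NKX = 59°  [△KDX]

∠NKX = 59°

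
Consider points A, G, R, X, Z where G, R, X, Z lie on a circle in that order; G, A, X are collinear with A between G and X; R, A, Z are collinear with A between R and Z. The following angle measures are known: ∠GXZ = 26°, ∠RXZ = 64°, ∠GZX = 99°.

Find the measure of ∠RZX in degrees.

1. ∠XGZ = 55°  [△GXZ]
2. ∠XRZ = 55°  [same arc XZ]
3. ∠RZX = 61°  [△RXZ]

∠RZX = 61°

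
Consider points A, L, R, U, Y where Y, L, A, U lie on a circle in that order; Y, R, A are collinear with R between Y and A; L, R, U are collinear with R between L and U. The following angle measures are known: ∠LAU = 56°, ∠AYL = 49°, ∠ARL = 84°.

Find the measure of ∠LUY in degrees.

1. ∠LYU = 124°  [cyclic YLAU, opposite ∠Y+∠A]
2. ∠LRY = 96°  [linear pair at R on YA]
3. ∠ULY = 35°  [△YRL]
4. ∠LUY = 21°  [△YLU]

∠LUY = 21°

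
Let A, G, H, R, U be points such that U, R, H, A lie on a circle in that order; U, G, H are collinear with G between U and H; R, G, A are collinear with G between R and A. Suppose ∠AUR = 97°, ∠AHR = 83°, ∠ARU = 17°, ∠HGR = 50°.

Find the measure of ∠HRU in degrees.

∠HRU = 81°

1. ∠RAU = 66°  [△URA]
2. ∠RGU = 130°  [linear pair at G on UH]
3. ∠RHU = 66°  [same arc UR]
4. ∠HUR = 33°  [△UGR]
5. ∠HRU = 81°  [△URH]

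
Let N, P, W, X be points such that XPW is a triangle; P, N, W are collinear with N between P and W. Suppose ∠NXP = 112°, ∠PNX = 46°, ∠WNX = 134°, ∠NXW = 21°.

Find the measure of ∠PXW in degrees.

∠PXW = 133°

1. ∠NPX = 22°  [△XPN]
2. ∠NWX = 25°  [△XNW]
3. ∠WPX = 22°  [N on ray PW]
4. ∠PWX = 25°  [N on ray WP]
5. ∠PXW = 133°  [△XPW]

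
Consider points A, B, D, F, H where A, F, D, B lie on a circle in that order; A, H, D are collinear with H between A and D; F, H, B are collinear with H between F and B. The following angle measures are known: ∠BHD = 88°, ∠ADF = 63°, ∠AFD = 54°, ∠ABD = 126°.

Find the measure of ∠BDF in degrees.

1. ∠AHF = 88°  [vertical angles at H]
2. ∠ABF = 63°  [same arc AF]
3. ∠DAF = 63°  [△AFD]
4. ∠AFB = 29°  [△AHF]
5. ∠BAF = 88°  [△AFB]
6. ∠BDF = 92°  [cyclic AFDB, opposite ∠A+∠D]

∠BDF = 92°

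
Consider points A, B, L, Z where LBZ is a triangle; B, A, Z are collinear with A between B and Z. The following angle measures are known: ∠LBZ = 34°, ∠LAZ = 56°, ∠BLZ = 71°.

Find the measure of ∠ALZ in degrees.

1. ∠BZL = 75°  [△LBZ]
2. ∠AZL = 75°  [A on ray ZB]
3. ∠ALZ = 49°  [△LAZ]

∠ALZ = 49°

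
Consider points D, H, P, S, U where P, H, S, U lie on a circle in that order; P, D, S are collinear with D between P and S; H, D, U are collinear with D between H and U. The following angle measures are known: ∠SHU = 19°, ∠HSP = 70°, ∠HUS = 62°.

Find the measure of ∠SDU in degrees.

∠SDU = 89°

1. ∠SPU = 19°  [same arc SU]
2. ∠HUP = 70°  [same arc PH]
3. ∠PDU = 91°  [△PDU]
4. ∠SDU = 89°  [linear pair at D on PS]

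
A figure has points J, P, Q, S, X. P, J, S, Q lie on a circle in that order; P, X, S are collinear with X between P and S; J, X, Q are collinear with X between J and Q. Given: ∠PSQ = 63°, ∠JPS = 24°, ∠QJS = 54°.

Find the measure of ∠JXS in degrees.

∠JXS = 87°

1. ∠PJQ = 63°  [same arc PQ]
2. ∠JXP = 93°  [△PXJ]
3. ∠JXS = 87°  [linear pair at X on PS]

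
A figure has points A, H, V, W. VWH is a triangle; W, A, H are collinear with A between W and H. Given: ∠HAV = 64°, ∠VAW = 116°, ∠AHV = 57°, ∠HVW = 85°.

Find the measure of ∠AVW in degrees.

1. ∠VHW = 57°  [A on ray HW]
2. ∠HWV = 38°  [△VWH]
3. ∠AWV = 38°  [A on ray WH]
4. ∠AVW = 26°  [△VWA]

∠AVW = 26°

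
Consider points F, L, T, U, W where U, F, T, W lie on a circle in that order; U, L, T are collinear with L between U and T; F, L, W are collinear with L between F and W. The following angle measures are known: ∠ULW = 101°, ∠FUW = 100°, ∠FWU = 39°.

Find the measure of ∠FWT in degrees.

1. ∠FLT = 101°  [vertical angles at L]
2. ∠FTW = 80°  [cyclic UFTW, opposite ∠U+∠T]
3. ∠FTU = 39°  [same arc UF]
4. ∠TFW = 40°  [△FLT]
5. ∠FWT = 60°  [△FTW]

∠FWT = 60°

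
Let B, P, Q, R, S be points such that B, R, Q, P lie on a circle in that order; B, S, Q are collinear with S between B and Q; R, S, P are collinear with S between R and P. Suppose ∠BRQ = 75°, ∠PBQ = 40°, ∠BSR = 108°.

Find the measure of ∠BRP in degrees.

∠BRP = 35°

1. ∠BPQ = 105°  [cyclic BRQP, opposite ∠R+∠P]
2. ∠BQP = 35°  [△BQP]
3. ∠BRP = 35°  [same arc BP]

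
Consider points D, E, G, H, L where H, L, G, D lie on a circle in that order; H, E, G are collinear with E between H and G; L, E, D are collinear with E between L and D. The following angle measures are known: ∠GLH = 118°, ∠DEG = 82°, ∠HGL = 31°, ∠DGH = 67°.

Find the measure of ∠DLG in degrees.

1. ∠GDH = 62°  [cyclic HLGD, opposite ∠L+∠D]
2. ∠DHG = 51°  [△HGD]
3. ∠DLG = 51°  [same arc GD]

∠DLG = 51°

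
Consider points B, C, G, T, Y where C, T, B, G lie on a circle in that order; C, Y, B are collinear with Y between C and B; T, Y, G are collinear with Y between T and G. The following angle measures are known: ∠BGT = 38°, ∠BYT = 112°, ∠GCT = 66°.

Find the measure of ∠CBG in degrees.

∠CBG = 74°

1. ∠BCT = 38°  [same arc TB]
2. ∠CYT = 68°  [linear pair at Y on CB]
3. ∠CTG = 74°  [△CYT]
4. ∠CBG = 74°  [same arc CG]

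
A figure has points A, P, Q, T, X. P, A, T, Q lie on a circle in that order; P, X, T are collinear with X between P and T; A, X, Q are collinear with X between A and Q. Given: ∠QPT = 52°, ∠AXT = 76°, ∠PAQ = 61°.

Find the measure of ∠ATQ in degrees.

1. ∠QAT = 52°  [same arc TQ]
2. ∠PXQ = 76°  [vertical angles at X]
3. ∠PTQ = 61°  [same arc PQ]
4. ∠QXT = 104°  [linear pair at X on PT]
5. ∠AQT = 15°  [△TXQ]
6. ∠ATQ = 113°  [△ATQ]

∠ATQ = 113°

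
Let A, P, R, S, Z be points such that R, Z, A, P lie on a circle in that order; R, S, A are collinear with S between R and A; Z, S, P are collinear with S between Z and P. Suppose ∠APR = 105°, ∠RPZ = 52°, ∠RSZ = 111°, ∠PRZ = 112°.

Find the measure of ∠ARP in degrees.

∠ARP = 59°

1. ∠RAZ = 52°  [same arc RZ]
2. ∠ASZ = 69°  [linear pair at S on RA]
3. ∠AZP = 59°  [△ZSA]
4. ∠ARP = 59°  [same arc AP]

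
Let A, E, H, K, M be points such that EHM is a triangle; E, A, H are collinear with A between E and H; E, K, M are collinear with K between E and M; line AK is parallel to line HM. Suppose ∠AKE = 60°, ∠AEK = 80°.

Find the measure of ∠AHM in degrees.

1. ∠EAK = 40°  [△EAK]
2. ∠HAK = 140°  [linear pair at A on EH]
3. ∠AHM = 40°  [AK∥HM, co-interior at H–A]

∠AHM = 40°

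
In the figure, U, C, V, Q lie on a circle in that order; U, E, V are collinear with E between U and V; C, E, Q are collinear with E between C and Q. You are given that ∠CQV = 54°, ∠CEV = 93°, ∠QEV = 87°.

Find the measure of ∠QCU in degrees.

∠QCU = 39°

1. ∠CUV = 54°  [same arc CV]
2. ∠CEU = 87°  [linear pair at E on UV]
3. ∠QCU = 39°  [△UEC]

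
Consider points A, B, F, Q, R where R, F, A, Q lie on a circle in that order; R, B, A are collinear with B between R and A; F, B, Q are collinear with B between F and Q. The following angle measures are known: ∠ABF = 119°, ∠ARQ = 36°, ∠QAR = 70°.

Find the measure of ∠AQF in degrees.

∠AQF = 49°

1. ∠QBR = 119°  [vertical angles at B]
2. ∠ABQ = 61°  [linear pair at B on RA]
3. ∠AQF = 49°  [△ABQ]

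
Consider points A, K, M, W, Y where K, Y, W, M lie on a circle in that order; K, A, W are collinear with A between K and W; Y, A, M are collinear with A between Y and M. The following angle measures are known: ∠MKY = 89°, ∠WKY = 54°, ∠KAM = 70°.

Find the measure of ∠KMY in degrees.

1. ∠MWY = 91°  [cyclic KYWM, opposite ∠K+∠W]
2. ∠WMY = 54°  [same arc YW]
3. ∠WAY = 70°  [vertical angles at A]
4. ∠MYW = 35°  [△YWM]
5. ∠KWY = 75°  [△YAW]
6. ∠KMY = 75°  [same arc KY]

∠KMY = 75°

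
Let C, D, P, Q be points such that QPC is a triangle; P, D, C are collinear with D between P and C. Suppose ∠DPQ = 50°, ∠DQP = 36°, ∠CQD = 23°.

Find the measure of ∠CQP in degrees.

1. ∠PDQ = 94°  [△QPD]
2. ∠CPQ = 50°  [D on ray PC]
3. ∠CDQ = 86°  [linear pair at D on PC]
4. ∠DCQ = 71°  [△QDC]
5. ∠PCQ = 71°  [D on ray CP]
6. ∠CQP = 59°  [△QPC]

∠CQP = 59°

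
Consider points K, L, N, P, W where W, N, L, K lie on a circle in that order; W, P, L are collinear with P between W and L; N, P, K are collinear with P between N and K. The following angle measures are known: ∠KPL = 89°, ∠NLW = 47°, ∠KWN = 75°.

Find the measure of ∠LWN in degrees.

∠LWN = 33°

1. ∠NPW = 89°  [vertical angles at P]
2. ∠NKW = 47°  [same arc WN]
3. ∠KNW = 58°  [△WNK]
4. ∠LWN = 33°  [△WPN]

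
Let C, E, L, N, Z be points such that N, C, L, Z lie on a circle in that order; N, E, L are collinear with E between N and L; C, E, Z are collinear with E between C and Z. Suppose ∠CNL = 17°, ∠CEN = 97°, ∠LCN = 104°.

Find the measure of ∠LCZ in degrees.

∠LCZ = 38°

1. ∠CLN = 59°  [△NCL]
2. ∠CEL = 83°  [linear pair at E on NL]
3. ∠LCZ = 38°  [△CEL]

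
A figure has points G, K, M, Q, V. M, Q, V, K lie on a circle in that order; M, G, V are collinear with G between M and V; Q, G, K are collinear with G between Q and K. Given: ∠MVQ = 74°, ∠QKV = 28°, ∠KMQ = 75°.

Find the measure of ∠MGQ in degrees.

1. ∠MKQ = 74°  [same arc MQ]
2. ∠QMV = 28°  [same arc QV]
3. ∠KQM = 31°  [△MQK]
4. ∠MGQ = 121°  [△MGQ]

∠MGQ = 121°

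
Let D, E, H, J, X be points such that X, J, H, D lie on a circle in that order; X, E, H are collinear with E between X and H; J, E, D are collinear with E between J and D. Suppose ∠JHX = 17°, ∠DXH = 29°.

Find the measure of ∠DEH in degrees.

∠DEH = 46°

1. ∠JDX = 17°  [same arc XJ]
2. ∠DEX = 134°  [△XED]
3. ∠DEH = 46°  [linear pair at E on XH]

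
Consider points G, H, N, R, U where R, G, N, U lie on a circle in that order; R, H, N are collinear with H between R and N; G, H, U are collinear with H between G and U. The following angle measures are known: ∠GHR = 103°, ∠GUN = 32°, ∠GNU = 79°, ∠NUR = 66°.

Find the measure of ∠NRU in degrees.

1. ∠NHU = 103°  [vertical angles at H]
2. ∠RNU = 45°  [△NHU]
3. ∠NRU = 69°  [△RNU]

∠NRU = 69°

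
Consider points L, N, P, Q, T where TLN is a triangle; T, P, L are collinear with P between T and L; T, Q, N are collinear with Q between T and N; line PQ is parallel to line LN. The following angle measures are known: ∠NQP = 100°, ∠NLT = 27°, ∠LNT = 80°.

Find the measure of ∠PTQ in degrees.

∠PTQ = 73°

1. ∠PQT = 80°  [linear pair at Q on TN]
2. ∠QPT = 27°  [PQ∥LN, corresponding at P]
3. ∠PTQ = 73°  [△TPQ]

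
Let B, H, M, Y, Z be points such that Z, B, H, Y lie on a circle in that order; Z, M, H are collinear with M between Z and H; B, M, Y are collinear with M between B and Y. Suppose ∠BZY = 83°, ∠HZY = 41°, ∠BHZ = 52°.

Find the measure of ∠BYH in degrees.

∠BYH = 42°

1. ∠BHY = 97°  [cyclic ZBHY, opposite ∠Z+∠H]
2. ∠HBY = 41°  [same arc HY]
3. ∠BYH = 42°  [△BHY]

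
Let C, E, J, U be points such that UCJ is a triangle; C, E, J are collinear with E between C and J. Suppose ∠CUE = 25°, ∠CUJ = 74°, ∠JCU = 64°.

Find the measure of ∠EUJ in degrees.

∠EUJ = 49°

1. ∠CJU = 42°  [△UCJ]
2. ∠ECU = 64°  [E on ray CJ]
3. ∠EJU = 42°  [E on ray JC]
4. ∠CEU = 91°  [△UCE]
5. ∠JEU = 89°  [linear pair at E on CJ]
6. ∠EUJ = 49°  [△UEJ]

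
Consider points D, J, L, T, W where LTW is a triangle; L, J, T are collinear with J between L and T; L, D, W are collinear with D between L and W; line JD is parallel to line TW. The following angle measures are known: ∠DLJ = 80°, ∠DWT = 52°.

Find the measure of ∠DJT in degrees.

∠DJT = 132°

1. ∠TLW = 80°  [J on LT, D on LW]
2. ∠LWT = 52°  [D on ray WL]
3. ∠LTW = 48°  [△LTW]
4. ∠DJL = 48°  [JD∥TW, corresponding at J]
5. ∠DJT = 132°  [linear pair at J on LT]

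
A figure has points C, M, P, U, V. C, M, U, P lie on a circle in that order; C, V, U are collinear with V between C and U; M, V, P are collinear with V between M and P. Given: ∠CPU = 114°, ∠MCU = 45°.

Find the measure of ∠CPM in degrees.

∠CPM = 69°

1. ∠CMU = 66°  [cyclic CMUP, opposite ∠M+∠P]
2. ∠CUM = 69°  [△CMU]
3. ∠CPM = 69°  [same arc CM]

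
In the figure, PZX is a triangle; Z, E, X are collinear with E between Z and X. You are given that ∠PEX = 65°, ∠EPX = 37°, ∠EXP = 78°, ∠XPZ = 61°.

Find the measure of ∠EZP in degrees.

∠EZP = 41°

1. ∠PXZ = 78°  [E on ray XZ]
2. ∠PZX = 41°  [△PZX]
3. ∠EZP = 41°  [E on ray ZX]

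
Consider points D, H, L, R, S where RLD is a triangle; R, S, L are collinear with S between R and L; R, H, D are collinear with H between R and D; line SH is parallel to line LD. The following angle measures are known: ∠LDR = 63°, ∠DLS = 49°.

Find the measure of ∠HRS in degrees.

1. ∠DLR = 49°  [S on ray LR]
2. ∠DRL = 68°  [△RLD]
3. ∠HRS = 68°  [S on RL, H on RD]

∠HRS = 68°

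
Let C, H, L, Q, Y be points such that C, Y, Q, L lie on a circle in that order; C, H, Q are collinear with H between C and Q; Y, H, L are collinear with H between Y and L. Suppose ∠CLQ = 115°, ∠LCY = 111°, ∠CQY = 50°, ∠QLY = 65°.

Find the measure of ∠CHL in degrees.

1. ∠LQY = 69°  [cyclic CYQL, opposite ∠C+∠Q]
2. ∠CLY = 50°  [same arc CY]
3. ∠LYQ = 46°  [△YQL]
4. ∠LCQ = 46°  [same arc QL]
5. ∠CHL = 84°  [△CHL]

∠CHL = 84°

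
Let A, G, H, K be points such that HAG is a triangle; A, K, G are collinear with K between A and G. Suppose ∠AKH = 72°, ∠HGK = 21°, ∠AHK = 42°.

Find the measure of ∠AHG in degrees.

1. ∠HAK = 66°  [△HAK]
2. ∠AGH = 21°  [K on ray GA]
3. ∠GAH = 66°  [K on ray AG]
4. ∠AHG = 93°  [△HAG]

∠AHG = 93°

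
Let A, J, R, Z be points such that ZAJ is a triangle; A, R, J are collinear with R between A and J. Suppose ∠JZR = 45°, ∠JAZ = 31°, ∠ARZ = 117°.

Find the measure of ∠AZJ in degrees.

∠AZJ = 77°

1. ∠JRZ = 63°  [linear pair at R on AJ]
2. ∠RJZ = 72°  [△ZRJ]
3. ∠AJZ = 72°  [R on ray JA]
4. ∠AZJ = 77°  [△ZAJ]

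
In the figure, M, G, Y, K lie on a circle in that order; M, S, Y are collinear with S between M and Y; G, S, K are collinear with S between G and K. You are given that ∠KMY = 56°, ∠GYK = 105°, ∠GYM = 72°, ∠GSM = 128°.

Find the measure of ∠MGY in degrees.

∠MGY = 89°

1. ∠KGY = 56°  [same arc YK]
2. ∠GKY = 19°  [△GYK]
3. ∠GMY = 19°  [same arc GY]
4. ∠MGY = 89°  [△MGY]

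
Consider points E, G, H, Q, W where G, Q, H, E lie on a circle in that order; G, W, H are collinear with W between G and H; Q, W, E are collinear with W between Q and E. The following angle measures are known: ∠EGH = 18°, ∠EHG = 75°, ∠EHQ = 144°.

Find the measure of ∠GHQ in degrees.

1. ∠EQH = 18°  [same arc HE]
2. ∠GEH = 87°  [△GHE]
3. ∠HEQ = 18°  [△QHE]
4. ∠GQH = 93°  [cyclic GQHE, opposite ∠Q+∠E]
5. ∠HGQ = 18°  [same arc QH]
6. ∠GHQ = 69°  [△GQH]

∠GHQ = 69°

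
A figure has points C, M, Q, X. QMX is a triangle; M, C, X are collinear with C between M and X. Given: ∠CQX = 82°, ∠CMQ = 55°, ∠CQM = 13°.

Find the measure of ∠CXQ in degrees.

1. ∠MCQ = 112°  [△QMC]
2. ∠QCX = 68°  [linear pair at C on MX]
3. ∠CXQ = 30°  [△QCX]

∠CXQ = 30°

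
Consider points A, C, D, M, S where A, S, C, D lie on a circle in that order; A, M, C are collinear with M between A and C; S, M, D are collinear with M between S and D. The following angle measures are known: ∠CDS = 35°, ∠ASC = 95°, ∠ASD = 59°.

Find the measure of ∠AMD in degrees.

∠AMD = 94°

1. ∠CAS = 35°  [same arc SC]
2. ∠ADC = 85°  [cyclic ASCD, opposite ∠S+∠D]
3. ∠ACS = 50°  [△ASC]
4. ∠ACD = 59°  [same arc AD]
5. ∠CAD = 36°  [△ACD]
6. ∠ADS = 50°  [same arc AS]
7. ∠AMD = 94°  [△AMD]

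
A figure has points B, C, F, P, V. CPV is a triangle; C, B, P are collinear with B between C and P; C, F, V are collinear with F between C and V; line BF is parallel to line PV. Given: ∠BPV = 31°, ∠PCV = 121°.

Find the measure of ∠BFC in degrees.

1. ∠CPV = 31°  [B on ray PC]
2. ∠CVP = 28°  [△CPV]
3. ∠BFC = 28°  [BF∥PV, corresponding at F]

∠BFC = 28°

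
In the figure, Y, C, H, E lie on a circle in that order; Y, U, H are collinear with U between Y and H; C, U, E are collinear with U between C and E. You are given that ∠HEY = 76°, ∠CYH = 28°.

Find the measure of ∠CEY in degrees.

∠CEY = 48°

1. ∠HCY = 104°  [cyclic YCHE, opposite ∠C+∠E]
2. ∠CHY = 48°  [△YCH]
3. ∠CEY = 48°  [same arc YC]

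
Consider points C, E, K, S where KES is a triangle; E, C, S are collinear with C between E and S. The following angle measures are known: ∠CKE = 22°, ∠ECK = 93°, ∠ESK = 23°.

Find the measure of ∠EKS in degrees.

∠EKS = 92°

1. ∠CEK = 65°  [△KEC]
2. ∠KES = 65°  [C on ray ES]
3. ∠EKS = 92°  [△KES]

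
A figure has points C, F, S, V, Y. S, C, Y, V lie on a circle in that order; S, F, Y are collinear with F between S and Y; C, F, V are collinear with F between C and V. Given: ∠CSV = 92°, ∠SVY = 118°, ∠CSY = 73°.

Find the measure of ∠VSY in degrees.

1. ∠CYV = 88°  [cyclic SCYV, opposite ∠S+∠Y]
2. ∠CVY = 73°  [same arc CY]
3. ∠VCY = 19°  [△CYV]
4. ∠VSY = 19°  [same arc YV]

∠VSY = 19°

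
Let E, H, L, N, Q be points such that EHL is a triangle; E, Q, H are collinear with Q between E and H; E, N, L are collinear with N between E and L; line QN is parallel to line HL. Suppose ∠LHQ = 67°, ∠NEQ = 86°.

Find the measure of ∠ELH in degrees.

∠ELH = 27°

1. ∠EHL = 67°  [Q on ray HE]
2. ∠HEL = 86°  [Q on EH, N on EL]
3. ∠ELH = 27°  [△EHL]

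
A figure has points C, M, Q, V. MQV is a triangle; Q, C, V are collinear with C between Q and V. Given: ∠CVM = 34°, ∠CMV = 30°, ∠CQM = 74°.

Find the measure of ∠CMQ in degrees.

∠CMQ = 42°

1. ∠MCV = 116°  [△MCV]
2. ∠MCQ = 64°  [linear pair at C on QV]
3. ∠CMQ = 42°  [△MQC]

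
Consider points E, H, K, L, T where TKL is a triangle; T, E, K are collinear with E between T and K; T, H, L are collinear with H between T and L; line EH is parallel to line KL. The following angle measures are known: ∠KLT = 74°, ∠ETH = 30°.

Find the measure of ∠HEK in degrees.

∠HEK = 104°

1. ∠EHT = 74°  [EH∥KL, corresponding at H]
2. ∠HET = 76°  [△TEH]
3. ∠HEK = 104°  [linear pair at E on TK]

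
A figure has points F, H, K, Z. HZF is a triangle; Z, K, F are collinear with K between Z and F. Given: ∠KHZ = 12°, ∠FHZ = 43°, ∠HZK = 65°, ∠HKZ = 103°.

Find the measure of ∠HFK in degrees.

∠HFK = 72°

1. ∠FZH = 65°  [K on ray ZF]
2. ∠HFZ = 72°  [△HZF]
3. ∠HFK = 72°  [K on ray FZ]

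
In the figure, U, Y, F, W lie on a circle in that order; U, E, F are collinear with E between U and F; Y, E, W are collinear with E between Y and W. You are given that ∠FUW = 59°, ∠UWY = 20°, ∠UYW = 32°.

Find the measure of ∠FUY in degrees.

1. ∠UEW = 101°  [△UEW]
2. ∠UFW = 32°  [same arc UW]
3. ∠FEW = 79°  [linear pair at E on UF]
4. ∠FWY = 69°  [△FEW]
5. ∠FUY = 69°  [same arc YF]

∠FUY = 69°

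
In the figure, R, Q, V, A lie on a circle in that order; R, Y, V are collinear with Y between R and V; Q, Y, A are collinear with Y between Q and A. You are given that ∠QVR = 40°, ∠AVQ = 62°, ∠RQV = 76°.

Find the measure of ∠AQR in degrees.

∠AQR = 22°

1. ∠QAR = 40°  [same arc RQ]
2. ∠ARQ = 118°  [cyclic RQVA, opposite ∠R+∠V]
3. ∠AQR = 22°  [△RQA]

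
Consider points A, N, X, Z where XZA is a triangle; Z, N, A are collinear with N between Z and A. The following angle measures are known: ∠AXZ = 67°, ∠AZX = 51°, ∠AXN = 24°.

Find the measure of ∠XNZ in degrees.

1. ∠XAZ = 62°  [△XZA]
2. ∠NAX = 62°  [N on ray AZ]
3. ∠ANX = 94°  [△XNA]
4. ∠XNZ = 86°  [linear pair at N on ZA]

∠XNZ = 86°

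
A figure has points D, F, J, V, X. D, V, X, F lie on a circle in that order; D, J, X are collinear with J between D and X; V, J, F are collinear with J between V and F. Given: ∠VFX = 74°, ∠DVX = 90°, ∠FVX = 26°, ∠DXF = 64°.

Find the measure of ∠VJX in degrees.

1. ∠VDX = 74°  [same arc VX]
2. ∠DXV = 16°  [△DVX]
3. ∠VJX = 138°  [△VJX]

∠VJX = 138°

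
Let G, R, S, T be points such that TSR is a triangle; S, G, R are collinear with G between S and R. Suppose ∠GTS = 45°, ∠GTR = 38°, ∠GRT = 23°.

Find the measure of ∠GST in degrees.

1. ∠RGT = 119°  [△TGR]
2. ∠SGT = 61°  [linear pair at G on SR]
3. ∠GST = 74°  [△TSG]

∠GST = 74°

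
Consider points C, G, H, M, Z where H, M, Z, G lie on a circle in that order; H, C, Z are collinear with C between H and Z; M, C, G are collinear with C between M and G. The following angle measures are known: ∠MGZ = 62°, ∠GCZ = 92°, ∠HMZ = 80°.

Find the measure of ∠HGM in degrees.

∠HGM = 38°

1. ∠GZH = 26°  [△ZCG]
2. ∠GCH = 88°  [linear pair at C on HZ]
3. ∠HGZ = 100°  [cyclic HMZG, opposite ∠M+∠G]
4. ∠GHZ = 54°  [△HZG]
5. ∠HGM = 38°  [△HCG]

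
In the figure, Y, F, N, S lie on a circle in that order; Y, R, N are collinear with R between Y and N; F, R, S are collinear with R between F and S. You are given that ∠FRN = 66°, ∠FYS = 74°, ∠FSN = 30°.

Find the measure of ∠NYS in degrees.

1. ∠FNS = 106°  [cyclic YFNS, opposite ∠Y+∠N]
2. ∠NFS = 44°  [△FNS]
3. ∠NYS = 44°  [same arc NS]

∠NYS = 44°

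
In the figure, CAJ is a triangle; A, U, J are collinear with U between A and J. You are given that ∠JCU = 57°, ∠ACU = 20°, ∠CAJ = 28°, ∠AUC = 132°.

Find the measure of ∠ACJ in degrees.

1. ∠CUJ = 48°  [linear pair at U on AJ]
2. ∠CJU = 75°  [△CUJ]
3. ∠AJC = 75°  [U on ray JA]
4. ∠ACJ = 77°  [△CAJ]

∠ACJ = 77°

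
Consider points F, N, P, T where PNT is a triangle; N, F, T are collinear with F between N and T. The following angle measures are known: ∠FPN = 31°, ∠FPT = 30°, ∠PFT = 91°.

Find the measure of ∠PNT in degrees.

∠PNT = 60°

1. ∠NFP = 89°  [linear pair at F on NT]
2. ∠FNP = 60°  [△PNF]
3. ∠PNT = 60°  [F on ray NT]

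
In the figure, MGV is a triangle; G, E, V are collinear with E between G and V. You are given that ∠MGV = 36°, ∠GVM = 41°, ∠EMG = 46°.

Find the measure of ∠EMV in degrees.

1. ∠EGM = 36°  [E on ray GV]
2. ∠EVM = 41°  [E on ray VG]
3. ∠GEM = 98°  [△MGE]
4. ∠MEV = 82°  [linear pair at E on GV]
5. ∠EMV = 57°  [△MEV]

∠EMV = 57°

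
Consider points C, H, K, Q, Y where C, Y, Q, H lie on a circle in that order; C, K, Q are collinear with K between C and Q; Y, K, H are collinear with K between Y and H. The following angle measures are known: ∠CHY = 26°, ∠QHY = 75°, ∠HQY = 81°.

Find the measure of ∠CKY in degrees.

1. ∠CQY = 26°  [same arc CY]
2. ∠HYQ = 24°  [△YQH]
3. ∠QKY = 130°  [△YKQ]
4. ∠CKY = 50°  [linear pair at K on CQ]

∠CKY = 50°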